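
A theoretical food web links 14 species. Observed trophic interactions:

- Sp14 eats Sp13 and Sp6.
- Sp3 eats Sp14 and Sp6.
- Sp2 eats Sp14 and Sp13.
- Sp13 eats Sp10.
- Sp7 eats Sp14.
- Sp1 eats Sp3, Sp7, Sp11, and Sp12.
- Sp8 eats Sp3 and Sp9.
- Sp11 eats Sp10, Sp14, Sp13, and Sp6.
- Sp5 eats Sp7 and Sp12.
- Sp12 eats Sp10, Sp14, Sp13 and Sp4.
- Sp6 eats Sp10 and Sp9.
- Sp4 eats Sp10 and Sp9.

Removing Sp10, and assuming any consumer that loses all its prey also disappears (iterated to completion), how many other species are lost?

1

Remove Sp10.
Round 1: Sp13 (all prey gone) → extinct.
No further losses. Total secondary extinctions: 1.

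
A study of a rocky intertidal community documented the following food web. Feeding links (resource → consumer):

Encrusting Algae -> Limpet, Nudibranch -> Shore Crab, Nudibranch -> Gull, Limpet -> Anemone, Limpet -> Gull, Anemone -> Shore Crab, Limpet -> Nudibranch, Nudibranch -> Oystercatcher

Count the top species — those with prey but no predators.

3

Top species (has prey, but nothing eats it): Gull, Shore Crab, Oystercatcher.
Count: 3.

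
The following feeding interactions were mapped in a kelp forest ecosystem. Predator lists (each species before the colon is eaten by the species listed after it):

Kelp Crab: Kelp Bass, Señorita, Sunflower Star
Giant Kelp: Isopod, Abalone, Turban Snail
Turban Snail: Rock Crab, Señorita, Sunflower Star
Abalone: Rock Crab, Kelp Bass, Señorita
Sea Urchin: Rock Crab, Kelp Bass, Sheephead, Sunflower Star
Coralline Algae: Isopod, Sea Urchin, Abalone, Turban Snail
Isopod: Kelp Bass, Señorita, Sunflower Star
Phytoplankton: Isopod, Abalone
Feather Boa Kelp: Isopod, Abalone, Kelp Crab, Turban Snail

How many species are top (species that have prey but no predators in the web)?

Top species (has prey, but nothing eats it): Rock Crab, Kelp Bass, Señorita, Sheephead, Sunflower Star.
Count: 5.

5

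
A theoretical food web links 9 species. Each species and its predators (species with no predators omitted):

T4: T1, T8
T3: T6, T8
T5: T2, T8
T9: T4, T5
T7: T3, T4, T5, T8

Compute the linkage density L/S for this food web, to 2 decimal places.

There are L = 12 links among S = 9 species.
L/S = 12/9 = 1.3333 ≈ 1.33.

L/S = 1.33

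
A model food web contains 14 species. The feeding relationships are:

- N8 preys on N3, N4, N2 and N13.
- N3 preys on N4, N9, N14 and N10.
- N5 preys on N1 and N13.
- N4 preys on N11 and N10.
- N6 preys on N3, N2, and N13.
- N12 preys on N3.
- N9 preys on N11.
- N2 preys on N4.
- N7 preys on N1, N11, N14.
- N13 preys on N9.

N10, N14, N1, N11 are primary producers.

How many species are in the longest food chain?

One longest chain: N11 → N9 → N13 → N6.
It has 4 species and 3 links.

4 species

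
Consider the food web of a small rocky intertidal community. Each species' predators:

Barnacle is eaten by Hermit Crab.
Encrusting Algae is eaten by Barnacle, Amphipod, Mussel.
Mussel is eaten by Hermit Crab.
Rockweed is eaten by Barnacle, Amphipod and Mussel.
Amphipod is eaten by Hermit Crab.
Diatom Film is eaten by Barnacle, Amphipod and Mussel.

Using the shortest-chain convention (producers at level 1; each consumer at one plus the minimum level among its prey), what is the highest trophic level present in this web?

3

Producers (level 1): Encrusting Algae, Rockweed, Diatom Film.
Following each consumer down to its lowest-level prey: Encrusting Algae → Amphipod → Hermit Crab (levels 1 through 3).
All prey of Hermit Crab (Amphipod 2, Mussel 2, Barnacle 2) are at level 2 or above, so Hermit Crab is at level 1 + 2 = 3.
Every consumer has at least one prey at level 2 or below, so none exceeds level 3.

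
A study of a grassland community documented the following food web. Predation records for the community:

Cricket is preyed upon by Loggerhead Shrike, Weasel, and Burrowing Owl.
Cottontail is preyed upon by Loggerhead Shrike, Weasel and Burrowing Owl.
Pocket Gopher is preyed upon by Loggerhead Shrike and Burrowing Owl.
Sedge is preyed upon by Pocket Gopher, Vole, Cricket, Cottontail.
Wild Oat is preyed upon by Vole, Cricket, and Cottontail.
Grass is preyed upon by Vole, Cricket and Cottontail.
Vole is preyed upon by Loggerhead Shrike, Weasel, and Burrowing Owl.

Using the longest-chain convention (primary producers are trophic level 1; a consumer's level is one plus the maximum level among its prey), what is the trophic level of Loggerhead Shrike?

Grass is a producer → level 1.
Vole eats Grass (level 1); other prey at levels: Wild Oat 1, Sedge 1 → level 2.
Loggerhead Shrike eats Vole (level 2); other prey at levels: Cricket 2, Pocket Gopher 2, Cottontail 2 → level 3.

Trophic level 3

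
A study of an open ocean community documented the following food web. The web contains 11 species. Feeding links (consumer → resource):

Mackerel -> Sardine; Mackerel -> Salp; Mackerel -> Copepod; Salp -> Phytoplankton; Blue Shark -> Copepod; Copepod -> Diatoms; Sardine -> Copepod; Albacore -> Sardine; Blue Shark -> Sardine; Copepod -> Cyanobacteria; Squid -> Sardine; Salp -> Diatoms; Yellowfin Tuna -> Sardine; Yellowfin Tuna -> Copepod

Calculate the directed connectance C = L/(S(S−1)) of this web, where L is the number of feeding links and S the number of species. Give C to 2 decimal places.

The web has S = 11 species and L = 14 feeding links.
C = L / (S(S−1)) = 14 / 110 = 0.1273 ≈ 0.13.

C = 0.13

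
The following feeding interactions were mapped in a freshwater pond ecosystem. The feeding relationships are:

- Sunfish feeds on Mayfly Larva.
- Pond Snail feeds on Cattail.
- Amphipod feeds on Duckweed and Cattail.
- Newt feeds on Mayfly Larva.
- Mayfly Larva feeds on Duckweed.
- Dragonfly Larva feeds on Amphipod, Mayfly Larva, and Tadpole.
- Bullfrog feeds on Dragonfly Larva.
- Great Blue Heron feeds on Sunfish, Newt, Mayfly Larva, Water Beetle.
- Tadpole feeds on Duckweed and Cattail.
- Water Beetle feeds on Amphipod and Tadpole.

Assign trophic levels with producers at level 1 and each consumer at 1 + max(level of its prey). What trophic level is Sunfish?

Duckweed is a producer → level 1.
Mayfly Larva eats Duckweed → level 2.
Sunfish eats Mayfly Larva → level 3.

Trophic level 3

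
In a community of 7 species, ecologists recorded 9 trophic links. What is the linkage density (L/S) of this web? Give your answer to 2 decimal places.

L/S = 1.29

There are L = 9 links among S = 7 species.
L/S = 9/7 = 1.2857 ≈ 1.29.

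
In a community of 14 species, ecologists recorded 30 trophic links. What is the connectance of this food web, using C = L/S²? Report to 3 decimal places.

C = 0.153

The web has S = 14 species and L = 30 feeding links.
C = L / S² = 30 / 196 = 0.1531 ≈ 0.153.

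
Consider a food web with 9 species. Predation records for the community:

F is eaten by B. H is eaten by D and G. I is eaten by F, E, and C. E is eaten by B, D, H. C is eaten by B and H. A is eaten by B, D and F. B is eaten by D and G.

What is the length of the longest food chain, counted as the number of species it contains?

4 species

One longest chain: I → E → H → G.
It has 4 species and 3 links.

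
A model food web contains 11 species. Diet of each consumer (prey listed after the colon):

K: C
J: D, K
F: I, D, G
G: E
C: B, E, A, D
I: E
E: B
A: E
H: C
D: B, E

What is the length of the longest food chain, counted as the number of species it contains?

One longest chain: B → E → A → C → K → J.
It has 6 species and 5 links.

6 species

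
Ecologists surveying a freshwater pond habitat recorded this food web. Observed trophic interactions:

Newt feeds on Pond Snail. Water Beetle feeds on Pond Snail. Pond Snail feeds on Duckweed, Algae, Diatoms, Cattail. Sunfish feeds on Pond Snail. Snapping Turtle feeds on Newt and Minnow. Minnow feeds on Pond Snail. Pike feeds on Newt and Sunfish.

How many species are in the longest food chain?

One longest chain: Diatoms → Pond Snail → Minnow → Snapping Turtle.
It has 4 species and 3 links.

4 species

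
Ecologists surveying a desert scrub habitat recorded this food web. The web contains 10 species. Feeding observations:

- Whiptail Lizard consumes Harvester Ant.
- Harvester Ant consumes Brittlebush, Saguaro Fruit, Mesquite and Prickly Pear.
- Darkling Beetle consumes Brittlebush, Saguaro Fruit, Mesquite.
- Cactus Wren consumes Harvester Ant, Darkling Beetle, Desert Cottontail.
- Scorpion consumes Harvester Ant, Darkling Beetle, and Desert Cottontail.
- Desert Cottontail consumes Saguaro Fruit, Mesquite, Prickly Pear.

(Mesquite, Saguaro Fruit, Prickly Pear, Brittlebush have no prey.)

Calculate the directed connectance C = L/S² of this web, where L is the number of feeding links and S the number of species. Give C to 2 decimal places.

The web has S = 10 species and L = 17 feeding links.
C = L / S² = 17 / 100 = 0.1700 ≈ 0.17.

C = 0.17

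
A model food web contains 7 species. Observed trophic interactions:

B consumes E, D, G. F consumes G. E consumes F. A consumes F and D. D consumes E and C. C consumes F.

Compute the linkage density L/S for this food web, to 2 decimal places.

There are L = 10 links among S = 7 species.
L/S = 10/7 = 1.4286 ≈ 1.43.

L/S = 1.43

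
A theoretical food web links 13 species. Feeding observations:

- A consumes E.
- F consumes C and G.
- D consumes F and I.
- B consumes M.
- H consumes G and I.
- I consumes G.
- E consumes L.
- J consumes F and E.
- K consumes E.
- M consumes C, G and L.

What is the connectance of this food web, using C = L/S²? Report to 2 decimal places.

The web has S = 13 species and L = 16 feeding links.
C = L / S² = 16 / 169 = 0.0947 ≈ 0.09.

C = 0.09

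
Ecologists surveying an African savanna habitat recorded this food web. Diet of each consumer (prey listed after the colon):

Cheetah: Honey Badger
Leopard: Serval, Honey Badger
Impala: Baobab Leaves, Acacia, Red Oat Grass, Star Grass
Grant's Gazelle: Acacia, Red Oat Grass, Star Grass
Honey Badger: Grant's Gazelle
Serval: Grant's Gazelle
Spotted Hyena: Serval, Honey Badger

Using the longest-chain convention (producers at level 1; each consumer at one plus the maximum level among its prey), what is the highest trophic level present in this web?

4

Producers (level 1): Baobab Leaves, Acacia, Red Oat Grass, Star Grass.
Acacia → Grant's Gazelle → Honey Badger → Cheetah gives Cheetah level 4.
No species has a prey at level 4, so no species reaches level 5.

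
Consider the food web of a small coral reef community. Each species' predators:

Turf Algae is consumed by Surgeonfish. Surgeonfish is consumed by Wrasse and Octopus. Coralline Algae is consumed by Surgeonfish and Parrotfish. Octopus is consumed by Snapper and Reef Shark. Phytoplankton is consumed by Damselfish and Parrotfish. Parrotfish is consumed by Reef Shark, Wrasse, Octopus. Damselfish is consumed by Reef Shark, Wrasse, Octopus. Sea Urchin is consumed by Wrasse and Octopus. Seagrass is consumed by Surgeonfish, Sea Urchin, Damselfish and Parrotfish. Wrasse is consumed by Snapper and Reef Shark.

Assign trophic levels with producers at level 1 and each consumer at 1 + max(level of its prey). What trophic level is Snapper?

Seagrass is a producer → level 1.
Surgeonfish eats Seagrass (level 1); other prey at levels: Coralline Algae 1, Turf Algae 1 → level 2.
Wrasse eats Surgeonfish (level 2); other prey at levels: Damselfish 2, Parrotfish 2, Sea Urchin 2 → level 3.
Snapper eats Wrasse (level 3); other prey at levels: Octopus 3 → level 4.

Trophic level 4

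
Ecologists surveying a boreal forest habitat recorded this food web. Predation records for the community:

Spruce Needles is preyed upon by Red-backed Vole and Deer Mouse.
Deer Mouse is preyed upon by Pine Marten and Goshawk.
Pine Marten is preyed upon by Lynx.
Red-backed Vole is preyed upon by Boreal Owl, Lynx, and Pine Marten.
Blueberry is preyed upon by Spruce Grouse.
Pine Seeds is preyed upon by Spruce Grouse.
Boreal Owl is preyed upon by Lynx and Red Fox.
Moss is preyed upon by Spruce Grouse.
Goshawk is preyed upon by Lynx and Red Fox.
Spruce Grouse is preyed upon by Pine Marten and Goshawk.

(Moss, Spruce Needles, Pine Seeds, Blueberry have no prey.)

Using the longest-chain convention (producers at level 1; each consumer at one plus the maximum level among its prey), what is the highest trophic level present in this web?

4

Producers (level 1): Moss, Spruce Needles, Pine Seeds, Blueberry.
Moss → Spruce Grouse → Goshawk → Red Fox gives Red Fox level 4.
No species has a prey at level 4, so no species reaches level 5.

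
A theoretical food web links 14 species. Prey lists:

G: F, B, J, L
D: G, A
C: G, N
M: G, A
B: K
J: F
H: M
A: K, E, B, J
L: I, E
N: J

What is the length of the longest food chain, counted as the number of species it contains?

One longest chain: K → B → A → M → H.
It has 5 species and 4 links.

5 species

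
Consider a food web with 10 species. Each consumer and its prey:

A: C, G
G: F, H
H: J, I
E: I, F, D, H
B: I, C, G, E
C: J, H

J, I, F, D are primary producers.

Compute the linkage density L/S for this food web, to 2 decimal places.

L/S = 1.60

There are L = 16 links among S = 10 species.
L/S = 16/10 = 1.6000 ≈ 1.60.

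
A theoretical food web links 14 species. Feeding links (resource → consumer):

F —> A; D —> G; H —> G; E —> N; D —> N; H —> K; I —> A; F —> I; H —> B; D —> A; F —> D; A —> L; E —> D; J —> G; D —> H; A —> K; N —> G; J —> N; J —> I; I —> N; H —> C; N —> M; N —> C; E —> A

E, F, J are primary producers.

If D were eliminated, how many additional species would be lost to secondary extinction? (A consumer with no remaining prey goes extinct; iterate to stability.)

2

Remove D.
Round 1: H (all prey gone) → extinct.
Round 2: B (all prey gone) → extinct.
No further losses. Total secondary extinctions: 2.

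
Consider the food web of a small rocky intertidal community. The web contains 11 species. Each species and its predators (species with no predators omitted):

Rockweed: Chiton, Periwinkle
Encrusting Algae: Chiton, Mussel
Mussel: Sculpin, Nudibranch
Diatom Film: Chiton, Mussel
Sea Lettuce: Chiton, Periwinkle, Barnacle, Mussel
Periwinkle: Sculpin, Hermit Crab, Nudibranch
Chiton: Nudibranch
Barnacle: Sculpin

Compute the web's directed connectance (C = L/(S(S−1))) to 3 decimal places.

C = 0.155

The web has S = 11 species and L = 17 feeding links.
C = L / (S(S−1)) = 17 / 110 = 0.1545 ≈ 0.155.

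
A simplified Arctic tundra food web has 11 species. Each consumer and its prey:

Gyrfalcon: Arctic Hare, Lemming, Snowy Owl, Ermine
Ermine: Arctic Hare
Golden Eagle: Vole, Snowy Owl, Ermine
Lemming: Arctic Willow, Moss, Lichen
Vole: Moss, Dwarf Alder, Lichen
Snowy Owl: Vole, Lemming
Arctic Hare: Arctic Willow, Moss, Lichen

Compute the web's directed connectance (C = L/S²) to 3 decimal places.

The web has S = 11 species and L = 19 feeding links.
C = L / S² = 19 / 121 = 0.1570 ≈ 0.157.

C = 0.157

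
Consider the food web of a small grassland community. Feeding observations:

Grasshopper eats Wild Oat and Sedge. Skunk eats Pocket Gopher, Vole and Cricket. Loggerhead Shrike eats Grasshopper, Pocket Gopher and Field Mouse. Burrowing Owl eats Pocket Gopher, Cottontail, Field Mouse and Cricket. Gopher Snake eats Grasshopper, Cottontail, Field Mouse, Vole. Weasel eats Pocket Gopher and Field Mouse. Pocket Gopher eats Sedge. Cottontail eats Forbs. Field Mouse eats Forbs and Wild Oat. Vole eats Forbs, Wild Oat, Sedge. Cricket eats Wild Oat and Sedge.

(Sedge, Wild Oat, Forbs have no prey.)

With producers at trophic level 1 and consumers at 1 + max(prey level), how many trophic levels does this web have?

Producers (level 1): Sedge, Wild Oat, Forbs.
Sedge → Pocket Gopher → Skunk gives Skunk level 3.
No species has a prey at level 3, so no species reaches level 4.

3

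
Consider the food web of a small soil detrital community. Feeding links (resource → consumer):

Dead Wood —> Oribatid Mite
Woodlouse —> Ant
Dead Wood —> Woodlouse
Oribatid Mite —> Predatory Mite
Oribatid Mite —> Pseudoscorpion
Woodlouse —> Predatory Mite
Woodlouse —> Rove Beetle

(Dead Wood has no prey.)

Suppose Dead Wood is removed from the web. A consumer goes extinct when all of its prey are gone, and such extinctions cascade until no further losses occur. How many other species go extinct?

Remove Dead Wood.
Round 1: Oribatid Mite (all prey gone), Woodlouse (all prey gone) → extinct.
Round 2: Rove Beetle (all prey gone), Predatory Mite (all prey gone), Pseudoscorpion (all prey gone), Ant (all prey gone) → extinct.
No further losses. Total secondary extinctions: 6.

6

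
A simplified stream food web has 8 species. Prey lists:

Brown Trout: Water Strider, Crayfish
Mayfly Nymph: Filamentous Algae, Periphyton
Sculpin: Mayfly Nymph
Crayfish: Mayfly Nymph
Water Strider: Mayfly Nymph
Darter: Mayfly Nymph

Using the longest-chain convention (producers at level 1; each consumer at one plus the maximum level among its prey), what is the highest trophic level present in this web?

4

Producers (level 1): Filamentous Algae, Periphyton.
Filamentous Algae → Mayfly Nymph → Water Strider → Brown Trout gives Brown Trout level 4.
No species has a prey at level 4, so no species reaches level 5.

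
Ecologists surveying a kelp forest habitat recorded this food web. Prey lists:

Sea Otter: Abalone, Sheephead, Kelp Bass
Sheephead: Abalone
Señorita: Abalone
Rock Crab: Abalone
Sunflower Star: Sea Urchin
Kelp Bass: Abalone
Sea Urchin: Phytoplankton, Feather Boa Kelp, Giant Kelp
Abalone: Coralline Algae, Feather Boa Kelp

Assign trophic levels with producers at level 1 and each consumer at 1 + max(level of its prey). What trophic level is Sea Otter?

Coralline Algae is a producer → level 1.
Abalone eats Coralline Algae (level 1); other prey at levels: Feather Boa Kelp 1 → level 2.
Sheephead eats Abalone → level 3.
Sea Otter eats Sheephead (level 3); other prey at levels: Abalone 2, Kelp Bass 3 → level 4.

Trophic level 4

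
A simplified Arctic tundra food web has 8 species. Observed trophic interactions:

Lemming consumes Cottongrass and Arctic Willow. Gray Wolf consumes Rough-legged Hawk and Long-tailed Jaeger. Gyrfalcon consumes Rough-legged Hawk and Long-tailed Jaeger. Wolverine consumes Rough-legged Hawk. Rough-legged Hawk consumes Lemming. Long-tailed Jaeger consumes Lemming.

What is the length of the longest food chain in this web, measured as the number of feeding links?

3 links

One longest chain: Cottongrass → Lemming → Long-tailed Jaeger → Gyrfalcon.
It has 4 species and 3 links.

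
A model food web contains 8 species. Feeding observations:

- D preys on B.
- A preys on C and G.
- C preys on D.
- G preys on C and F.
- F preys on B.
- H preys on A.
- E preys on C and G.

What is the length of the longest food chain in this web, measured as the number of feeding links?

One longest chain: B → D → C → G → A → H.
It has 6 species and 5 links.

5 links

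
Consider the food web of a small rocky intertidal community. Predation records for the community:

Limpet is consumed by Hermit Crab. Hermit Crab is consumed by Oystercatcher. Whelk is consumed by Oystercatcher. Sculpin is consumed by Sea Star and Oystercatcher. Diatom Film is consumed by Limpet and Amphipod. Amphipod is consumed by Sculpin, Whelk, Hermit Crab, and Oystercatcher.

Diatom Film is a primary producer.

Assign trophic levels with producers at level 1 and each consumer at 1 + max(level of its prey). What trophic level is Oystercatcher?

Diatom Film is a producer → level 1.
Limpet eats Diatom Film → level 2.
Hermit Crab eats Limpet (level 2); other prey at levels: Amphipod 2 → level 3.
Oystercatcher eats Hermit Crab (level 3); other prey at levels: Amphipod 2, Whelk 3, Sculpin 3 → level 4.

Trophic level 4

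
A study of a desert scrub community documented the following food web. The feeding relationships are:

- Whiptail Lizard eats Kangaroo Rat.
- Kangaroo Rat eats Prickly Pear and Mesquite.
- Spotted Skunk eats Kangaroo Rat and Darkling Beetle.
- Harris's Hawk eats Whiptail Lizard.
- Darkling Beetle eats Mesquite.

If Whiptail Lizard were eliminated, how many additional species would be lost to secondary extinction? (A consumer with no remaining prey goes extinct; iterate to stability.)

1

Remove Whiptail Lizard.
Round 1: Harris's Hawk (all prey gone) → extinct.
No further losses. Total secondary extinctions: 1.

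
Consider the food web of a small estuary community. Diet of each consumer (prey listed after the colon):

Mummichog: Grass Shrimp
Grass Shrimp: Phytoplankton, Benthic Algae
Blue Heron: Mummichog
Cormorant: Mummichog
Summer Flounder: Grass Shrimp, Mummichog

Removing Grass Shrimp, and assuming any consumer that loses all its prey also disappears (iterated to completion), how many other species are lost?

4

Remove Grass Shrimp.
Round 1: Mummichog (all prey gone) → extinct.
Round 2: Summer Flounder (all prey gone), Cormorant (all prey gone), Blue Heron (all prey gone) → extinct.
No further losses. Total secondary extinctions: 4.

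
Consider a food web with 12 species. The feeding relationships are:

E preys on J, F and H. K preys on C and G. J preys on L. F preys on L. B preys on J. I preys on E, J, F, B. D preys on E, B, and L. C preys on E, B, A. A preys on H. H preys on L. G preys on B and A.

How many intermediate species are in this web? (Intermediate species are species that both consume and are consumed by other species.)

8

Intermediate species (has both prey and predators): F, H, J, B, E, A, G, C.
Count: 8.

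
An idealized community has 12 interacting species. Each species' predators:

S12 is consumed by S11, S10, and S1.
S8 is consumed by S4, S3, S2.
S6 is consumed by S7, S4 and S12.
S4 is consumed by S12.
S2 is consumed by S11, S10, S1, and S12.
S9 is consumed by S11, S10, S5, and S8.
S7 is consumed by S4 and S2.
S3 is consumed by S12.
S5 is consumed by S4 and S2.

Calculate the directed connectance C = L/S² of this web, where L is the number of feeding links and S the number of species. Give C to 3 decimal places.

The web has S = 12 species and L = 23 feeding links.
C = L / S² = 23 / 144 = 0.1597 ≈ 0.160.

C = 0.160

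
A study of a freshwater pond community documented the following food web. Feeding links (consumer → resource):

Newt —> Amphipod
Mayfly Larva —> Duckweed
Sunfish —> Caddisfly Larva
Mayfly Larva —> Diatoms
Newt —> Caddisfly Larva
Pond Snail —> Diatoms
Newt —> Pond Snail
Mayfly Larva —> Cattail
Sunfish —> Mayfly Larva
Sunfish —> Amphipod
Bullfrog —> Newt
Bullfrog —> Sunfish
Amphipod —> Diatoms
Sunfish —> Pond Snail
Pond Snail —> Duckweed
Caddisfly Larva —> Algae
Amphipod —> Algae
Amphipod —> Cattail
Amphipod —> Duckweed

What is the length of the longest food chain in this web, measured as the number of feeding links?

3 links

One longest chain: Diatoms → Pond Snail → Sunfish → Bullfrog.
It has 4 species and 3 links.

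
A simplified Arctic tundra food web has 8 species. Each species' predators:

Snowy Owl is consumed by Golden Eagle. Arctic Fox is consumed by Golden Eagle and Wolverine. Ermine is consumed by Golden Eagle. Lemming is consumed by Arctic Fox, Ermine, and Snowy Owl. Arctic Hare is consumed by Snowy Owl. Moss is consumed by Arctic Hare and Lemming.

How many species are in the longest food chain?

One longest chain: Moss → Lemming → Arctic Fox → Golden Eagle.
It has 4 species and 3 links.

4 species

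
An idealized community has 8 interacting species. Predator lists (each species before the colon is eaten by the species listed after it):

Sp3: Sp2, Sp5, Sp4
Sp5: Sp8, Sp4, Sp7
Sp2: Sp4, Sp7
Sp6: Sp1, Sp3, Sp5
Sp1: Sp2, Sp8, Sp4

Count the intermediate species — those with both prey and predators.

4

Intermediate species (has both prey and predators): Sp1, Sp3, Sp2, Sp5.
Count: 4.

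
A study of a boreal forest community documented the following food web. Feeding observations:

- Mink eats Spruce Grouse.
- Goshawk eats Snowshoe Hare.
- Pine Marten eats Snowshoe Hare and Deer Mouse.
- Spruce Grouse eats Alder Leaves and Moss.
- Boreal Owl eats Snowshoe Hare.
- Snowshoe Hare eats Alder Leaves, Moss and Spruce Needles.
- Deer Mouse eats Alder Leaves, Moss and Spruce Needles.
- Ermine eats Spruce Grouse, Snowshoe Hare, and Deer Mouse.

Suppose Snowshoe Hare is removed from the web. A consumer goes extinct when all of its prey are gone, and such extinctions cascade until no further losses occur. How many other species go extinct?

2

Remove Snowshoe Hare.
Round 1: Goshawk (all prey gone), Boreal Owl (all prey gone) → extinct.
No further losses. Total secondary extinctions: 2.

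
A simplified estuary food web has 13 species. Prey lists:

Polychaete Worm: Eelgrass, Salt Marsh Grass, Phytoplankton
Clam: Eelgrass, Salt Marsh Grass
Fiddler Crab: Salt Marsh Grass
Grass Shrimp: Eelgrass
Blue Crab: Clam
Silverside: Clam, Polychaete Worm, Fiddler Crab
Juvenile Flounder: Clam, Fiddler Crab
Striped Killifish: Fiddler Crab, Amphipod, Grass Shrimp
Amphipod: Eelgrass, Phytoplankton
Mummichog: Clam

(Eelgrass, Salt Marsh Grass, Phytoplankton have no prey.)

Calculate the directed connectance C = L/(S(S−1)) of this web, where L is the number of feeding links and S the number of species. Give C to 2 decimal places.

C = 0.12

The web has S = 13 species and L = 19 feeding links.
C = L / (S(S−1)) = 19 / 156 = 0.1218 ≈ 0.12.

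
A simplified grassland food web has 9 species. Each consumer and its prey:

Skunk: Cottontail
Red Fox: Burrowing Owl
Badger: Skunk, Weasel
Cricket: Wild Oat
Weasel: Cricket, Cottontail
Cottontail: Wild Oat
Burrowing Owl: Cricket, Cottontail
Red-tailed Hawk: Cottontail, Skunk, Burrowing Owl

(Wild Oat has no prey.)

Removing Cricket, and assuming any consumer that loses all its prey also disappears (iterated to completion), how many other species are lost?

Remove Cricket.
Every predator of it retains at least one other prey: Weasel still has Cottontail; Burrowing Owl still has Cottontail.
No consumer loses all prey, so no secondary extinctions occur.

0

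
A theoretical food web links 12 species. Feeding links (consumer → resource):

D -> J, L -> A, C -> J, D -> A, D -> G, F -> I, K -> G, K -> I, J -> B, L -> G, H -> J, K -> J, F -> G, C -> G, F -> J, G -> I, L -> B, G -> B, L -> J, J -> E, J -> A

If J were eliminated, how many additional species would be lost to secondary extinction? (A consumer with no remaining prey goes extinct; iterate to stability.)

Remove J.
Round 1: H (all prey gone) → extinct.
No further losses. Total secondary extinctions: 1.

1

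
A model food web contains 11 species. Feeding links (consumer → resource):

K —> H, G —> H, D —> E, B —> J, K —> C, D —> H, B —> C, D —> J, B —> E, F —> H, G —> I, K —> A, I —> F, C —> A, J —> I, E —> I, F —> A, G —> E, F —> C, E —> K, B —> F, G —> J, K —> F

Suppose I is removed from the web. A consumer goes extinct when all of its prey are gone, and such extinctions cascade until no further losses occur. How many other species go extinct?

Remove I.
Round 1: J (all prey gone) → extinct.
No further losses. Total secondary extinctions: 1.

1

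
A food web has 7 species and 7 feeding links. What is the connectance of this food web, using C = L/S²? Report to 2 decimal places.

The web has S = 7 species and L = 7 feeding links.
C = L / S² = 7 / 49 = 0.1429 ≈ 0.14.

C = 0.14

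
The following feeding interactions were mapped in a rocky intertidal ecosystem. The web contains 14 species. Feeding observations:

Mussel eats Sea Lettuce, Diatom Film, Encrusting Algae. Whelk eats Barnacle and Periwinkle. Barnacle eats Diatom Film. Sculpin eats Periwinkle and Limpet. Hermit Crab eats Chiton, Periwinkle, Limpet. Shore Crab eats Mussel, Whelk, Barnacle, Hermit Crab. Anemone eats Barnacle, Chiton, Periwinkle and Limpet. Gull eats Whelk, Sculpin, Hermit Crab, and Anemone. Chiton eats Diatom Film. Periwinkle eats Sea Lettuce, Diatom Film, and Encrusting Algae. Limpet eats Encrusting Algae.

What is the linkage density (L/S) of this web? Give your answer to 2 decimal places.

There are L = 28 links among S = 14 species.
L/S = 28/14 = 2.0000 ≈ 2.00.

L/S = 2.00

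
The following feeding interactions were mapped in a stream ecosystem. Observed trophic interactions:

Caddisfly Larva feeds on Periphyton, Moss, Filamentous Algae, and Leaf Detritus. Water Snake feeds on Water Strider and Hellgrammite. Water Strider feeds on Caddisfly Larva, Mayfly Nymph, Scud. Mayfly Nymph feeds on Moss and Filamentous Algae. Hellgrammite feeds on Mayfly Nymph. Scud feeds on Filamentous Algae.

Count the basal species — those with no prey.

Basal species (no prey listed): Moss, Filamentous Algae, Periphyton, Leaf Detritus.
Count: 4.

4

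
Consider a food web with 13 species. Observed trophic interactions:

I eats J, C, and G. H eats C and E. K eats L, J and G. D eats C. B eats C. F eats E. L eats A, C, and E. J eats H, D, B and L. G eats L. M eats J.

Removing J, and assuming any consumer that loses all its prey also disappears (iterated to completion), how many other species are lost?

Remove J.
Round 1: M (all prey gone) → extinct.
No further losses. Total secondary extinctions: 1.

1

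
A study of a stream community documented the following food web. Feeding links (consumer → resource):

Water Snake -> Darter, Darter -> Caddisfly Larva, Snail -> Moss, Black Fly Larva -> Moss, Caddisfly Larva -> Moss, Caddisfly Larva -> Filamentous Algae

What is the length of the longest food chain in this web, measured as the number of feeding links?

3 links

One longest chain: Filamentous Algae → Caddisfly Larva → Darter → Water Snake.
It has 4 species and 3 links.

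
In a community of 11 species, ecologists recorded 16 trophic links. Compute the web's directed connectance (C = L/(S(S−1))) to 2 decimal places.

The web has S = 11 species and L = 16 feeding links.
C = L / (S(S−1)) = 16 / 110 = 0.1455 ≈ 0.15.

C = 0.15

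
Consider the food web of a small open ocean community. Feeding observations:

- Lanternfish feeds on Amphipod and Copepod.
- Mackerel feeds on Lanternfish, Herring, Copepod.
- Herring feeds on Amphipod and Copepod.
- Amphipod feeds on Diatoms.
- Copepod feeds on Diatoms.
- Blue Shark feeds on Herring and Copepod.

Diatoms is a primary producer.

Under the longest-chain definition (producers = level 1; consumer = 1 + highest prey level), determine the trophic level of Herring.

Trophic level 3

Diatoms is a producer → level 1.
Amphipod eats Diatoms → level 2.
Herring eats Amphipod (level 2); other prey at levels: Copepod 2 → level 3.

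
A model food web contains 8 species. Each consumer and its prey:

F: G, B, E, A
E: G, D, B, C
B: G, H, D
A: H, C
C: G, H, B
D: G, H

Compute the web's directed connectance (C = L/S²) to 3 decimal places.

The web has S = 8 species and L = 18 feeding links.
C = L / S² = 18 / 64 = 0.2812 ≈ 0.281.

C = 0.281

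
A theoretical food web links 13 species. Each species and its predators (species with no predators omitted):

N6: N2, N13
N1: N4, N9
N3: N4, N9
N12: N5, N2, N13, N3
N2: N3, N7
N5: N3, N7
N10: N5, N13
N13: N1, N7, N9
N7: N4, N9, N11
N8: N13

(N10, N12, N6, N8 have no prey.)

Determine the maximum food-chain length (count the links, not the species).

3 links

One longest chain: N10 → N13 → N1 → N4.
It has 4 species and 3 links.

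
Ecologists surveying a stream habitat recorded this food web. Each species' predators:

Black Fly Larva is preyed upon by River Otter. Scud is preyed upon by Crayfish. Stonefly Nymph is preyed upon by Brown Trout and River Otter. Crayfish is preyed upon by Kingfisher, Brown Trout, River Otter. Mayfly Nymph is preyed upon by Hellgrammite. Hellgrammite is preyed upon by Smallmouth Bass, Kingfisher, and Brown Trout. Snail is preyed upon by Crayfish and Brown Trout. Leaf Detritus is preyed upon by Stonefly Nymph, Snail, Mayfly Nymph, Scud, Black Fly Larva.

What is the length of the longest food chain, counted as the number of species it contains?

One longest chain: Leaf Detritus → Snail → Crayfish → Brown Trout.
It has 4 species and 3 links.

4 species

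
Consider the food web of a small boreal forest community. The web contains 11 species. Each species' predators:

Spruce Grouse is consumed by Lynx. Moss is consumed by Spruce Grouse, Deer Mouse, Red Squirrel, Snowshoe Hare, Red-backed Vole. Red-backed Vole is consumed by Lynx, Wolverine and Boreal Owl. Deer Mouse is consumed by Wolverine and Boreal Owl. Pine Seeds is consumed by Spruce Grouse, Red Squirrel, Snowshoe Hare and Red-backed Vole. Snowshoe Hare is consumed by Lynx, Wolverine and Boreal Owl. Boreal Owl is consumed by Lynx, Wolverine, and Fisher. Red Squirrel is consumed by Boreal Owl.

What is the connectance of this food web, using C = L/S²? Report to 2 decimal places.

The web has S = 11 species and L = 22 feeding links.
C = L / S² = 22 / 121 = 0.1818 ≈ 0.18.

C = 0.18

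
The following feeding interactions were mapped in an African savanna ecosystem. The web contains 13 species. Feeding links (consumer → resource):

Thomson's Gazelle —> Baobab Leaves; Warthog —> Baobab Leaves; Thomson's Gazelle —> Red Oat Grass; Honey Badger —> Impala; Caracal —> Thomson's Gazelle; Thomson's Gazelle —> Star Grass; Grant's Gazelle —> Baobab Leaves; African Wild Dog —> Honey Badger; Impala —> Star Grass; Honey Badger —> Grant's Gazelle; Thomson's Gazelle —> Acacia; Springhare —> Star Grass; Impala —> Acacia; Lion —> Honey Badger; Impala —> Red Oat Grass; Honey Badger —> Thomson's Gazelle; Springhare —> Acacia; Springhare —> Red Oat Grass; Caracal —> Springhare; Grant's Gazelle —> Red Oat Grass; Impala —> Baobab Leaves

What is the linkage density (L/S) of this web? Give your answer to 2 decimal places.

L/S = 1.62

There are L = 21 links among S = 13 species.
L/S = 21/13 = 1.6154 ≈ 1.62.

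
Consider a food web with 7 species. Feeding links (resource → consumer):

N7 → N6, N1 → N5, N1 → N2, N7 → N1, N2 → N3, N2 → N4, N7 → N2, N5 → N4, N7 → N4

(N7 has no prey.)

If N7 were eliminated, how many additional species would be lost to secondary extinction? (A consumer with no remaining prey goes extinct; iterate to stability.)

6

Remove N7.
Round 1: N1 (all prey gone), N6 (all prey gone) → extinct.
Round 2: N2 (all prey gone), N5 (all prey gone) → extinct.
Round 3: N4 (all prey gone), N3 (all prey gone) → extinct.
No further losses. Total secondary extinctions: 6.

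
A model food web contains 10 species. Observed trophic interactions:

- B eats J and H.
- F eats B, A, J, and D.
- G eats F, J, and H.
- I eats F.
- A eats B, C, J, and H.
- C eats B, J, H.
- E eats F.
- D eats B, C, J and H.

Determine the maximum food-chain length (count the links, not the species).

One longest chain: J → B → C → A → F → G.
It has 6 species and 5 links.

5 links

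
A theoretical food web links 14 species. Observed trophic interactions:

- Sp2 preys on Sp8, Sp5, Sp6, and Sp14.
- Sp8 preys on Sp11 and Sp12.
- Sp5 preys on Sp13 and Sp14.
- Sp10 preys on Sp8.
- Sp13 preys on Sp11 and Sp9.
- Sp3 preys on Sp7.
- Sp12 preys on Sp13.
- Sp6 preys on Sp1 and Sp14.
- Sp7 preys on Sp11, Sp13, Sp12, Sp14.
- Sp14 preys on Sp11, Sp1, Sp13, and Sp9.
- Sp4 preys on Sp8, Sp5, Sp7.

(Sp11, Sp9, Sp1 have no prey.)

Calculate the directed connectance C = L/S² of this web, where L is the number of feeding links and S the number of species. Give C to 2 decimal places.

C = 0.13

The web has S = 14 species and L = 26 feeding links.
C = L / S² = 26 / 196 = 0.1327 ≈ 0.13.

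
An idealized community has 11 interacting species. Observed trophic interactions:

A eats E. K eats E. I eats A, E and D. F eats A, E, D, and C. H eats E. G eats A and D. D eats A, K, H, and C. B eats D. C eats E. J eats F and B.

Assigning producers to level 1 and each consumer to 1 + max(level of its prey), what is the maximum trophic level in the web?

Producers (level 1): E.
E → C → D → F → J gives J level 5.
No species has a prey at level 5, so no species reaches level 6.

5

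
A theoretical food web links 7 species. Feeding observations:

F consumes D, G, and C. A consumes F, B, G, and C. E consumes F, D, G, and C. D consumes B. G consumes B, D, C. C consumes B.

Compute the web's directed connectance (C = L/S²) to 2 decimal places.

C = 0.33

The web has S = 7 species and L = 16 feeding links.
C = L / S² = 16 / 49 = 0.3265 ≈ 0.33.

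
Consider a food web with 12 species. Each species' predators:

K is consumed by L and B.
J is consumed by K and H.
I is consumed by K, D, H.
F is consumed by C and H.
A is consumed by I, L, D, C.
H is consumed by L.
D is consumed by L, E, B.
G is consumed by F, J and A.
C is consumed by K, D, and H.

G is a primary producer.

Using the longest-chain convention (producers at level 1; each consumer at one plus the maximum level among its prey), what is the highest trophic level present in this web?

Producers (level 1): G.
G → A → I → K → B gives B level 5.
No species has a prey at level 5, so no species reaches level 6.

5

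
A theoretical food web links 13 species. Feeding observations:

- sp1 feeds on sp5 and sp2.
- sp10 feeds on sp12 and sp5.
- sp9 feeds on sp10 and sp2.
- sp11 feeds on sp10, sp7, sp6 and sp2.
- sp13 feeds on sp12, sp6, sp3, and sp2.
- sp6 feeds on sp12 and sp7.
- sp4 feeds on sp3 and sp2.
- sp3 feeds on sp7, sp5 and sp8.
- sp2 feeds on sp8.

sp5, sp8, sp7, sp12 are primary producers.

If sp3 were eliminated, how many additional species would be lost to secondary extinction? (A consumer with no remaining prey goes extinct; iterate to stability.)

Remove sp3.
Every predator of it retains at least one other prey: sp4 still has sp2; sp13 still has sp12, sp6, sp2.
No consumer loses all prey, so no secondary extinctions occur.

0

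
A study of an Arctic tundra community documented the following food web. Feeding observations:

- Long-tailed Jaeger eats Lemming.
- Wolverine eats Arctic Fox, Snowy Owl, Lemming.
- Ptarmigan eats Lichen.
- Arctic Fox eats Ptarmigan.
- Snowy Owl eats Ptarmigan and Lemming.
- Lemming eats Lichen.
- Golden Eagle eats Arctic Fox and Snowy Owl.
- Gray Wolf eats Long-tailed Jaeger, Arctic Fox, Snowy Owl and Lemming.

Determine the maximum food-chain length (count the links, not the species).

3 links

One longest chain: Lichen → Lemming → Snowy Owl → Gray Wolf.
It has 4 species and 3 links.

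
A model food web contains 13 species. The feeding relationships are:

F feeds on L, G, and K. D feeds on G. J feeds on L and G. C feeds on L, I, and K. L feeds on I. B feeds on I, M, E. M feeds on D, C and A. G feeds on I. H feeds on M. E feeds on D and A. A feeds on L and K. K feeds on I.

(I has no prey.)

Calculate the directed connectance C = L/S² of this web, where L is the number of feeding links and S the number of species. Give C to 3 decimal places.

The web has S = 13 species and L = 23 feeding links.
C = L / S² = 23 / 169 = 0.1361 ≈ 0.136.

C = 0.136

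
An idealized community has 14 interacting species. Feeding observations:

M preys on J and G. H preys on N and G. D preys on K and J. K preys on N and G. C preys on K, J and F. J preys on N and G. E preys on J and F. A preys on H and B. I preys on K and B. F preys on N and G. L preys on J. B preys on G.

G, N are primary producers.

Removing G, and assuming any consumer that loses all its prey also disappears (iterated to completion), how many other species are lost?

Remove G.
Round 1: B (all prey gone) → extinct.
No further losses. Total secondary extinctions: 1.

1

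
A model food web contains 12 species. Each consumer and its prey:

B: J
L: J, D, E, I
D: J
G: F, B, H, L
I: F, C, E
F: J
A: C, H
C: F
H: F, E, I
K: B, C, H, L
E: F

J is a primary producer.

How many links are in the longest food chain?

5 links

One longest chain: J → F → C → I → L → G.
It has 6 species and 5 links.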